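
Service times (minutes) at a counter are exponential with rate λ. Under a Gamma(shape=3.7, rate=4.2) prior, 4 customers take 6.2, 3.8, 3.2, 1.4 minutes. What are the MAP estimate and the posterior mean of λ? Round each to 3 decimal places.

MAP = 0.356, posterior mean = 0.410

Σ times = 14.6. Posterior: Gamma(shape = 3.7+4 = 7.7, rate = 4.2+14.6 = 18.8).
Mode = (α−1)/β = 6.7/18.8 = 0.356.
Mean = α/β = 7.7/18.8 = 0.410.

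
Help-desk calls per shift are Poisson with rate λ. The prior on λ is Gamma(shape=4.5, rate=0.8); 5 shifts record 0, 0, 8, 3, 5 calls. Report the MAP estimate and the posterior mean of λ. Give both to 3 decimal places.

λ_MAP = 3.362, E[λ|data] = 3.534

Σ counts = 16. Posterior: Gamma(shape = 4.5+16 = 20.5, rate = 0.8+5 = 5.8).
Mode = (α−1)/β = 19.5/5.8 = 3.362.
Mean = α/β = 20.5/5.8 = 3.534.
Mean > mode: the posterior has a right tail.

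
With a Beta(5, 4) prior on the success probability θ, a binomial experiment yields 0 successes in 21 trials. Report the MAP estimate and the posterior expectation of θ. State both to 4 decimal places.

MAP: 0.1429. Posterior mean: 0.1667.

Posterior: Beta(5+0, 4+21) = Beta(5, 25).
Mode = (5−1)/(5+25−2) = 4/28 = 0.1429.
Mean = 5/(5+25) = 5/30 = 0.1667.
Mean > mode: the posterior has a right tail.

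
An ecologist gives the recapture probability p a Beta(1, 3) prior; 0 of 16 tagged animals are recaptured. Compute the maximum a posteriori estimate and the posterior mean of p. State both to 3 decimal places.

Posterior: Beta(1+0, 3+16) = Beta(1, 19).
Since α = 1 ≤ 1 and β > 1, the Beta density is monotone decreasing on [0,1]; the mode is at 0.
Mean = 1/(1+19) = 0.050.

MAP: 0.000. Posterior mean: 0.050.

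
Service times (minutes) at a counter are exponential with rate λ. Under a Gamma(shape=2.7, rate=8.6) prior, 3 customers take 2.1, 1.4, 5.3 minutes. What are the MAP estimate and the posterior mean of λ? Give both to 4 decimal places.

Σ times = 8.8. Posterior: Gamma(shape = 2.7+3 = 5.7, rate = 8.6+8.8 = 17.4).
Mode = (α−1)/β = 4.7/17.4 = 0.2701.
Mean = α/β = 5.7/17.4 = 0.3276.
The mean is pulled above the mode by the posterior's right skew.

MAP = 0.2701; posterior mean = 0.3276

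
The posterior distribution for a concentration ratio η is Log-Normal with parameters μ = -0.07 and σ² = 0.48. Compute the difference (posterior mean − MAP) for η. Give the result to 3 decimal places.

0.608

Mode = exp(μ − σ²) = exp(-0.55) = 0.577.
Mean = exp(μ + σ²/2) = exp(0.170) = 1.185.
Difference = 1.185 − 0.577 = 0.608.
Mean > mode: the posterior has a right tail.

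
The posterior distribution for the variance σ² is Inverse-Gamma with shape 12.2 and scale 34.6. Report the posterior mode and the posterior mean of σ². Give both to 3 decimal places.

MAP = 2.621; posterior mean = 3.089

Mode = β/(α+1) = 34.6/13.2 = 2.621.
Mean = β/(α−1) = 34.6/11.2 = 3.089.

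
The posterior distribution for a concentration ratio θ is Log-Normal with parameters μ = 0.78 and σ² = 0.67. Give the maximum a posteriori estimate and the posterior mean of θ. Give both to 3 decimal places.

Mode = exp(μ − σ²) = exp(0.11) = 1.116.
Mean = exp(μ + σ²/2) = exp(1.115) = 3.050.

MAP = 1.116; posterior mean = 3.050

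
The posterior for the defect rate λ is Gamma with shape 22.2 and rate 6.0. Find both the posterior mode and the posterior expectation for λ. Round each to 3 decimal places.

Mode = (α−1)/β = 21.2/6.0 = 3.533.
Mean = α/β = 22.2/6.0 = 3.700.
Right-skewed posterior ⇒ mode < mean.

λ_MAP = 3.533, E[λ|data] = 3.700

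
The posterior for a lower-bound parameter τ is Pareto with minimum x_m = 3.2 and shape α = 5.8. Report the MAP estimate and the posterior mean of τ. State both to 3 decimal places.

MAP = 3.200, posterior mean = 3.867

The Pareto density is strictly decreasing on [x_m, ∞), so the mode is x_m = 3.200.
Mean = α·x_m/(α−1) = 5.8·3.2/4.8 = 3.867.
The posterior is right-skewed, so the mean exceeds the mode.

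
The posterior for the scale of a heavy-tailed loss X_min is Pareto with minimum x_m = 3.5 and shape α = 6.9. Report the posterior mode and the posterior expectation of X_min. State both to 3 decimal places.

MAP: 3.500. Posterior mean: 4.093.

The Pareto density is strictly decreasing on [x_m, ∞), so the mode is x_m = 3.500.
Mean = α·x_m/(α−1) = 6.9·3.5/5.9 = 4.093.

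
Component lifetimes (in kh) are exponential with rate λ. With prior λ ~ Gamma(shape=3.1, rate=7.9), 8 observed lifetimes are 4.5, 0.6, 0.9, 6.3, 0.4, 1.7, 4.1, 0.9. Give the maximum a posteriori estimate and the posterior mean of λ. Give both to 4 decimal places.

MAP = 0.3700; posterior mean = 0.4066

Σ times = 19.4. Posterior: Gamma(shape = 3.1+8 = 11.1, rate = 7.9+19.4 = 27.3).
Mode = (α−1)/β = 10.1/27.3 = 0.3700.
Mean = α/β = 11.1/27.3 = 0.4066.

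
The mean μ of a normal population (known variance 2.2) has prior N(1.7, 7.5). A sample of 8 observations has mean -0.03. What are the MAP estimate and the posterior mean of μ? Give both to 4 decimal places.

μ_MAP = 0.0312, E[μ|data] = 0.0312

Posterior for μ is Normal. Precision-weighted mean: (1/7.5·1.7 + 8/2.2·-0.03) / (1/7.5 + 8/2.2) = 0.0312.
A Normal posterior is symmetric, so mode = mean.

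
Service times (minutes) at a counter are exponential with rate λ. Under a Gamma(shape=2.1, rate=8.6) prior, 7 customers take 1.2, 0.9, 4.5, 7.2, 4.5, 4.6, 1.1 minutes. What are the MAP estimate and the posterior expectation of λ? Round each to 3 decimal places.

MAP = 0.248, posterior mean = 0.279

Σ times = 24.0. Posterior: Gamma(shape = 2.1+7 = 9.1, rate = 8.6+24.0 = 32.6).
Mode = (α−1)/β = 8.1/32.6 = 0.248.
Mean = α/β = 9.1/32.6 = 0.279.
Right-skewed posterior ⇒ mode < mean.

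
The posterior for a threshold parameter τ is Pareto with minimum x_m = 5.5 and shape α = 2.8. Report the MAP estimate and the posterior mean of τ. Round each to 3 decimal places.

τ_MAP = 5.500, E[τ|data] = 8.556

The Pareto density is strictly decreasing on [x_m, ∞), so the mode is x_m = 5.500.
Mean = α·x_m/(α−1) = 2.8·5.5/1.8 = 8.556.
Right-skewed posterior ⇒ mode < mean.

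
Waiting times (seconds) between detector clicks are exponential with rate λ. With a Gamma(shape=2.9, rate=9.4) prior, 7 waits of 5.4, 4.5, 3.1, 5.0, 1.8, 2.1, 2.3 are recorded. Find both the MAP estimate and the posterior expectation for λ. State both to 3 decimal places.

Σ times = 24.2. Posterior: Gamma(shape = 2.9+7 = 9.9, rate = 9.4+24.2 = 33.6).
Mode = (α−1)/β = 8.9/33.6 = 0.265.
Mean = α/β = 9.9/33.6 = 0.295.
Mean > mode: the posterior has a right tail.

MAP: 0.265. Posterior mean: 0.295.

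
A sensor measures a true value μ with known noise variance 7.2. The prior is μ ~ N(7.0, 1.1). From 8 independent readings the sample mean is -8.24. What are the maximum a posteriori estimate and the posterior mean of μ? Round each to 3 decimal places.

Posterior for μ is Normal. Precision-weighted mean: (1/1.1·7.0 + 8/7.2·-8.24) / (1/1.1 + 8/7.2) = -1.382.
A Normal posterior is symmetric, so mode = mean.

MAP = -1.382; posterior mean = -1.382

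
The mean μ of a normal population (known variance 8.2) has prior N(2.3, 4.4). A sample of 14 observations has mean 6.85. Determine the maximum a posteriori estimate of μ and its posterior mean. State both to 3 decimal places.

Posterior for μ is Normal. Precision-weighted mean: (1/4.4·2.3 + 14/8.2·6.85) / (1/4.4 + 14/8.2) = 6.315.
A Normal posterior is symmetric, so mode = mean.

MAP: 6.315. Posterior mean: 6.315.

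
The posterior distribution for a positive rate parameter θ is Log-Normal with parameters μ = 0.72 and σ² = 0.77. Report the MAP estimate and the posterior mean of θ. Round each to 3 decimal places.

Mode = exp(μ − σ²) = exp(-0.05) = 0.951.
Mean = exp(μ + σ²/2) = exp(1.105) = 3.019.
Right-skewed posterior ⇒ mode < mean.

MAP: 0.951. Posterior mean: 3.019.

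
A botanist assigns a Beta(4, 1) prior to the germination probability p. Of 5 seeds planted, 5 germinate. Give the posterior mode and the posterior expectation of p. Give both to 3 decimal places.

posterior mode = 1.000, posterior expectation = 0.900

Posterior: Beta(4+5, 1+0) = Beta(9, 1).
Since β = 1 ≤ 1 and α > 1, the Beta density is monotone increasing on [0,1]; the mode is at 1.
Mean = 9/(9+1) = 0.900.
Left-skewed posterior ⇒ mean < mode.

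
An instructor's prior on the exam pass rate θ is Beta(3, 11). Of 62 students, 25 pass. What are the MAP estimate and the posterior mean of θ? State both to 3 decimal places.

Posterior: Beta(3+25, 11+37) = Beta(28, 48).
Mode = (28−1)/(28+48−2) = 27/74 = 0.365.
Mean = 28/(28+48) = 28/76 = 0.368.

MAP = 0.365, posterior mean = 0.368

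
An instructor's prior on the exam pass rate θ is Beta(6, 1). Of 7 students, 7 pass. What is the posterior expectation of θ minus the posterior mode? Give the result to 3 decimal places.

-0.071

Posterior: Beta(6+7, 1+0) = Beta(13, 1).
Since β = 1 ≤ 1 and α > 1, the Beta density is monotone increasing on [0,1]; the mode is at 1.
Mean = 13/(13+1) = 0.929.
Difference = 0.929 − 1.000 = -0.071.
The posterior is left-skewed, so the mode exceeds the mean.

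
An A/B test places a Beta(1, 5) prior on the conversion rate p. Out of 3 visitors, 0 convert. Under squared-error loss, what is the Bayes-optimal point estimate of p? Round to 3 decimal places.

Posterior: Beta(1+0, 5+3) = Beta(1, 8).
Since α = 1 ≤ 1 and β > 1, the Beta density is monotone decreasing on [0,1]; the mode is at 0.
Mean = 1/(1+8) = 0.111.
Squared-error loss ⇒ the optimal estimator is the posterior mean.

0.111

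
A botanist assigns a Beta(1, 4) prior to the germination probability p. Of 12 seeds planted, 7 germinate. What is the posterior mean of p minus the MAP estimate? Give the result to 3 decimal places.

Posterior: Beta(1+7, 4+5) = Beta(8, 9).
Mode = (8−1)/(8+9−2) = 7/15 = 0.467.
Mean = 8/(8+9) = 8/17 = 0.471.
Difference = 0.471 − 0.467 = 0.004.

0.004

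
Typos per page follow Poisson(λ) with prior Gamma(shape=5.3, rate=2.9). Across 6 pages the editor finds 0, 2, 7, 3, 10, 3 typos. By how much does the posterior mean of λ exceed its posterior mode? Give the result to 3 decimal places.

0.112

Σ counts = 25. Posterior: Gamma(shape = 5.3+25 = 30.3, rate = 2.9+6 = 8.9).
Mode = (α−1)/β = 29.3/8.9 = 3.292.
Mean = α/β = 30.3/8.9 = 3.404.
Difference = 3.404 − 3.292 = 0.112.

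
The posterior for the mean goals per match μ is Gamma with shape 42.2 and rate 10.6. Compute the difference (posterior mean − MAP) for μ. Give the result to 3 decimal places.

Mode = (α−1)/β = 41.2/10.6 = 3.887.
Mean = α/β = 42.2/10.6 = 3.981.
Difference = 3.981 − 3.887 = 0.094.

0.094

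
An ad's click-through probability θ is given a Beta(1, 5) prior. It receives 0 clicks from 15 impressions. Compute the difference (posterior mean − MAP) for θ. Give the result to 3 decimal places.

Posterior: Beta(1+0, 5+15) = Beta(1, 20).
Since α = 1 ≤ 1 and β > 1, the Beta density is monotone decreasing on [0,1]; the mode is at 0.
Mean = 1/(1+20) = 0.048.
Difference = 0.048 − 0.000 = 0.048.
Right-skewed posterior ⇒ mode < mean.

0.048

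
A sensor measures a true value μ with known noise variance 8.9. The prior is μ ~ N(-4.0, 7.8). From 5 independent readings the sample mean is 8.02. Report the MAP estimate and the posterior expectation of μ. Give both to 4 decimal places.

MAP: 5.7866. Posterior mean: 5.7866.

Posterior for μ is Normal. Precision-weighted mean: (1/7.8·-4.0 + 5/8.9·8.02) / (1/7.8 + 5/8.9) = 5.7866.
A Normal posterior is symmetric, so mode = mean.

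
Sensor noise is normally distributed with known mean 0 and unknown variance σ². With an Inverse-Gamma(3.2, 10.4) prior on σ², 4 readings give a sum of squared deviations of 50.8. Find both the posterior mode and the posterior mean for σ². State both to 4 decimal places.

posterior mode = 5.7742, posterior mean = 8.5238

Posterior: Inverse-Gamma(shape = 3.2+4/2 = 5.2, scale = 10.4+50.8/2 = 35.8).
Mode = β/(α+1) = 35.8/6.2 = 5.7742.
Mean = β/(α−1) = 35.8/4.2 = 8.5238.
Right-skewed posterior ⇒ mode < mean.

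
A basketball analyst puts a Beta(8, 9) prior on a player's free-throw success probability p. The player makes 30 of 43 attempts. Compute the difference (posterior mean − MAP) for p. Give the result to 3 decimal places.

-0.005

Posterior: Beta(8+30, 9+13) = Beta(38, 22).
Mode = (38−1)/(38+22−2) = 37/58 = 0.638.
Mean = 38/(38+22) = 38/60 = 0.633.
Difference = 0.633 − 0.638 = -0.005.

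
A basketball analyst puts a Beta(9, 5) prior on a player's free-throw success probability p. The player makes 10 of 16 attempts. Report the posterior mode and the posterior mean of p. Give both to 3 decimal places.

Posterior: Beta(9+10, 5+6) = Beta(19, 11).
Mode = (19−1)/(19+11−2) = 18/28 = 0.643.
Mean = 19/(19+11) = 19/30 = 0.633.

MAP = 0.643, posterior mean = 0.633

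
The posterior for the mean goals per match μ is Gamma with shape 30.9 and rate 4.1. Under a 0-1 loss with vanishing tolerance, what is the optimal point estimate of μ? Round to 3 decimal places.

Mode = (α−1)/β = 29.9/4.1 = 7.293.
Mean = α/β = 30.9/4.1 = 7.537.
This is the posterior mode — the MAP estimate.

7.293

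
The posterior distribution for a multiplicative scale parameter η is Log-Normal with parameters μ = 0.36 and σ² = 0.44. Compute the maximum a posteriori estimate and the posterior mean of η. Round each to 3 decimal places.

Mode = exp(μ − σ²) = exp(-0.08) = 0.923.
Mean = exp(μ + σ²/2) = exp(0.580) = 1.786.

MAP = 0.923; posterior mean = 1.786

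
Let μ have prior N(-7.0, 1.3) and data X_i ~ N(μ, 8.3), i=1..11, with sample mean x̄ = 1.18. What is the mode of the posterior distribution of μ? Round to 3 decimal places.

-1.824

Posterior for μ is Normal. Precision-weighted mean: (1/1.3·-7.0 + 11/8.3·1.18) / (1/1.3 + 11/8.3) = -1.824.
A Normal posterior is symmetric, so mode = mean.
This is the posterior mode — the MAP estimate.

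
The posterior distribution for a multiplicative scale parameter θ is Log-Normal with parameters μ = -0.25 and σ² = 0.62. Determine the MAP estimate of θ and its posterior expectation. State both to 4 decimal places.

MAP: 0.4190. Posterior mean: 1.0618.

Mode = exp(μ − σ²) = exp(-0.87) = 0.4190.
Mean = exp(μ + σ²/2) = exp(0.060) = 1.0618.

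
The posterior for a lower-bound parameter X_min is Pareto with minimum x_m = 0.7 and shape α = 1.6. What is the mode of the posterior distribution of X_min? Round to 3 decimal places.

0.700

The Pareto density is strictly decreasing on [x_m, ∞), so the mode is x_m = 0.700.
Mean = α·x_m/(α−1) = 1.6·0.7/0.6 = 1.867.
This is the posterior mode — the MAP estimate.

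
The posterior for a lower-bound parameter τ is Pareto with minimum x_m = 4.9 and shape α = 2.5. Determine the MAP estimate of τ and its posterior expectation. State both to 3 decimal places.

The Pareto density is strictly decreasing on [x_m, ∞), so the mode is x_m = 4.900.
Mean = α·x_m/(α−1) = 2.5·4.9/1.5 = 8.167.

MAP = 4.900; posterior mean = 8.167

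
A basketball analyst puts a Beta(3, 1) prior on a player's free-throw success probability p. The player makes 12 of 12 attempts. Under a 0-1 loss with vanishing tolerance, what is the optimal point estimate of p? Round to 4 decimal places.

1.0000

Posterior: Beta(3+12, 1+0) = Beta(15, 1).
Since β = 1 ≤ 1 and α > 1, the Beta density is monotone increasing on [0,1]; the mode is at 1.
Mean = 15/(15+1) = 0.9375.
This is the posterior mode — the MAP estimate.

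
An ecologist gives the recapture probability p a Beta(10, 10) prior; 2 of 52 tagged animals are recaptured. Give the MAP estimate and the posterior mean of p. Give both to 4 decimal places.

MAP = 0.1571; posterior mean = 0.1667

Posterior: Beta(10+2, 10+50) = Beta(12, 60).
Mode = (12−1)/(12+60−2) = 11/70 = 0.1571.
Mean = 12/(12+60) = 12/72 = 0.1667.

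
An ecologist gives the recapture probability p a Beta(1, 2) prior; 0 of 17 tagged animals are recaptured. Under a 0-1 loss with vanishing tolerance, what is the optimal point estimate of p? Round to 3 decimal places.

Posterior: Beta(1+0, 2+17) = Beta(1, 19).
Since α = 1 ≤ 1 and β > 1, the Beta density is monotone decreasing on [0,1]; the mode is at 0.
Mean = 1/(1+19) = 0.050.
This is the posterior mode — the MAP estimate.

0.000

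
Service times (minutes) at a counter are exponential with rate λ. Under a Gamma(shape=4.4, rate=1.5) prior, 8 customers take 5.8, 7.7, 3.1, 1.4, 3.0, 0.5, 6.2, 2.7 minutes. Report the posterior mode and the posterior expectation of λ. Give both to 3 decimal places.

Σ times = 30.4. Posterior: Gamma(shape = 4.4+8 = 12.4, rate = 1.5+30.4 = 31.9).
Mode = (α−1)/β = 11.4/31.9 = 0.357.
Mean = α/β = 12.4/31.9 = 0.389.
Right-skewed posterior ⇒ mode < mean.

MAP = 0.357, posterior mean = 0.389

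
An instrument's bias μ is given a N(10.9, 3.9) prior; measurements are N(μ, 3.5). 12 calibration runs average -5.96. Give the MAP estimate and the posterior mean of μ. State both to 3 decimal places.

Posterior for μ is Normal. Precision-weighted mean: (1/3.9·10.9 + 12/3.5·-5.96) / (1/3.9 + 12/3.5) = -4.787.
A Normal posterior is symmetric, so mode = mean.

μ_MAP = -4.787, E[μ|data] = -4.787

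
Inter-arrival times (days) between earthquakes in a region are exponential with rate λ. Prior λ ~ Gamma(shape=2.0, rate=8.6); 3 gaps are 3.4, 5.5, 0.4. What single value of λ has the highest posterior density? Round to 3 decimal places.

0.223

Σ times = 9.3. Posterior: Gamma(shape = 2.0+3 = 5.0, rate = 8.6+9.3 = 17.9).
Mode = (α−1)/β = 4.0/17.9 = 0.223.
Mean = α/β = 5.0/17.9 = 0.279.
This is the posterior mode — the MAP estimate.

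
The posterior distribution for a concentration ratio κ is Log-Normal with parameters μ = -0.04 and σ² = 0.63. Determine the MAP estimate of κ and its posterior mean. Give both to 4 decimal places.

κ_MAP = 0.5117, E[κ|data] = 1.3165

Mode = exp(μ − σ²) = exp(-0.67) = 0.5117.
Mean = exp(μ + σ²/2) = exp(0.275) = 1.3165.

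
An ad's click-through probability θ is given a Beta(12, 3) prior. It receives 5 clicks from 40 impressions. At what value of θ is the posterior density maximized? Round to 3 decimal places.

0.302

Posterior: Beta(12+5, 3+35) = Beta(17, 38).
Mode = (17−1)/(17+38−2) = 16/53 = 0.302.
Mean = 17/(17+38) = 17/55 = 0.309.
This is the posterior mode — the MAP estimate.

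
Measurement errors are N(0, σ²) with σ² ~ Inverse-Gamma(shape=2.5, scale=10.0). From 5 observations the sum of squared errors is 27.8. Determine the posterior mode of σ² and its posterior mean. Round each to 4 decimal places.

Posterior: Inverse-Gamma(shape = 2.5+5/2 = 5.0, scale = 10.0+27.8/2 = 23.9).
Mode = β/(α+1) = 23.9/6.0 = 3.9833.
Mean = β/(α−1) = 23.9/4.0 = 5.9750.
The posterior is right-skewed, so the mean exceeds the mode.

MAP = 3.9833; posterior mean = 5.9750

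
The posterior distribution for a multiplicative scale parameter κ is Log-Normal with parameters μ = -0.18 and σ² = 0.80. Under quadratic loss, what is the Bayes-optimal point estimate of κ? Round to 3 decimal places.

Mode = exp(μ − σ²) = exp(-0.98) = 0.375.
Mean = exp(μ + σ²/2) = exp(0.220) = 1.246.
Quadratic loss ⇒ the optimal estimator is the posterior mean.

1.246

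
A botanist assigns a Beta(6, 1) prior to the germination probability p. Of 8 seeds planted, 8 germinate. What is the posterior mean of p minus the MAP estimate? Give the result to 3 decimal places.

Posterior: Beta(6+8, 1+0) = Beta(14, 1).
Since β = 1 ≤ 1 and α > 1, the Beta density is monotone increasing on [0,1]; the mode is at 1.
Mean = 14/(14+1) = 0.933.
Difference = 0.933 − 1.000 = -0.067.
Left-skewed posterior ⇒ mean < mode.

-0.067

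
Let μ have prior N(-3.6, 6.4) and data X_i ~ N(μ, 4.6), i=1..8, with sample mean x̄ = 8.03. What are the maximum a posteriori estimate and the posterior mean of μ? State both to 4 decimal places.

Posterior for μ is Normal. Precision-weighted mean: (1/6.4·-3.6 + 8/4.6·8.03) / (1/6.4 + 8/4.6) = 7.0713.
A Normal posterior is symmetric, so mode = mean.

maximum a posteriori estimate = 7.0713, posterior mean = 7.0713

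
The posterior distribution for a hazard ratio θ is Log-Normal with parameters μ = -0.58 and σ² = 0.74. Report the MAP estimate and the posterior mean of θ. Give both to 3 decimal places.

Mode = exp(μ − σ²) = exp(-1.32) = 0.267.
Mean = exp(μ + σ²/2) = exp(-0.210) = 0.811.

MAP estimate = 0.267, posterior mean = 0.811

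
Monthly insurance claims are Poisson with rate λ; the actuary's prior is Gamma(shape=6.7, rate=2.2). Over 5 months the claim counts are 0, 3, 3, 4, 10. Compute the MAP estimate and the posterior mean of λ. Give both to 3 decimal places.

Σ counts = 20. Posterior: Gamma(shape = 6.7+20 = 26.7, rate = 2.2+5 = 7.2).
Mode = (α−1)/β = 25.7/7.2 = 3.569.
Mean = α/β = 26.7/7.2 = 3.708.
Mean > mode: the posterior has a right tail.

MAP = 3.569, posterior mean = 3.708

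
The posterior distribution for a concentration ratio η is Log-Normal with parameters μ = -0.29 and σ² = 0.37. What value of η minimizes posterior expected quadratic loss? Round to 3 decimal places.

0.900

Mode = exp(μ − σ²) = exp(-0.66) = 0.517.
Mean = exp(μ + σ²/2) = exp(-0.105) = 0.900.
Quadratic loss ⇒ the optimal estimator is the posterior mean.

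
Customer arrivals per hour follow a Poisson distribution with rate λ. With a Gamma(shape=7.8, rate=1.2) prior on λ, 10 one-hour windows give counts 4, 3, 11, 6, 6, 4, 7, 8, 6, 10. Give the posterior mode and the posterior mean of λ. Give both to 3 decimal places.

MAP: 6.411. Posterior mean: 6.500.

Σ counts = 65. Posterior: Gamma(shape = 7.8+65 = 72.8, rate = 1.2+10 = 11.2).
Mode = (α−1)/β = 71.8/11.2 = 6.411.
Mean = α/β = 72.8/11.2 = 6.500.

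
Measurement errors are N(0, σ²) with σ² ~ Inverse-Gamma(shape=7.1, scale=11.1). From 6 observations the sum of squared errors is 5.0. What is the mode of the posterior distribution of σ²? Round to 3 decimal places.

1.225

Posterior: Inverse-Gamma(shape = 7.1+6/2 = 10.1, scale = 11.1+5.0/2 = 13.6).
Mode = β/(α+1) = 13.6/11.1 = 1.225.
Mean = β/(α−1) = 13.6/9.1 = 1.495.
This is the posterior mode — the MAP estimate.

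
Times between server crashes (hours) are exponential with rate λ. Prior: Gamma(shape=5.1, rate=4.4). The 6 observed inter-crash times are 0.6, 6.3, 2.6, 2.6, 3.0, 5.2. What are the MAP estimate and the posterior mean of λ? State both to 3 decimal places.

Σ times = 20.3. Posterior: Gamma(shape = 5.1+6 = 11.1, rate = 4.4+20.3 = 24.7).
Mode = (α−1)/β = 10.1/24.7 = 0.409.
Mean = α/β = 11.1/24.7 = 0.449.

MAP = 0.409, posterior mean = 0.449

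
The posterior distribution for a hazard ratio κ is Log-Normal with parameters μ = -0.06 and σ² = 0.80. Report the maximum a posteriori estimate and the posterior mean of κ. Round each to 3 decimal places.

κ_MAP = 0.423, E[κ|data] = 1.405

Mode = exp(μ − σ²) = exp(-0.86) = 0.423.
Mean = exp(μ + σ²/2) = exp(0.340) = 1.405.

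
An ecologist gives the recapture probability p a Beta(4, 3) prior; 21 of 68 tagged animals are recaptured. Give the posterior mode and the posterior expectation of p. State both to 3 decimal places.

MAP = 0.329, posterior mean = 0.333

Posterior: Beta(4+21, 3+47) = Beta(25, 50).
Mode = (25−1)/(25+50−2) = 24/73 = 0.329.
Mean = 25/(25+50) = 25/75 = 0.333.
Right-skewed posterior ⇒ mode < mean.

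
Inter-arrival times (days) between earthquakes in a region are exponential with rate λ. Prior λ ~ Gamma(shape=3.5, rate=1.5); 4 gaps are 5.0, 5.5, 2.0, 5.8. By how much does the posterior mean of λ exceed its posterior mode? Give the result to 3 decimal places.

0.051

Σ times = 18.3. Posterior: Gamma(shape = 3.5+4 = 7.5, rate = 1.5+18.3 = 19.8).
Mode = (α−1)/β = 6.5/19.8 = 0.328.
Mean = α/β = 7.5/19.8 = 0.379.
Difference = 0.379 − 0.328 = 0.051.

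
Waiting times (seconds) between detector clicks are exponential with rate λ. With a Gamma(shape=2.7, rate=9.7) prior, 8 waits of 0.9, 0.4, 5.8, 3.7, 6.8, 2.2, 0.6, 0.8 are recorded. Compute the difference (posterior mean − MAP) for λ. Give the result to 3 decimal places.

0.032

Σ times = 21.2. Posterior: Gamma(shape = 2.7+8 = 10.7, rate = 9.7+21.2 = 30.9).
Mode = (α−1)/β = 9.7/30.9 = 0.314.
Mean = α/β = 10.7/30.9 = 0.346.
Difference = 0.346 − 0.314 = 0.032.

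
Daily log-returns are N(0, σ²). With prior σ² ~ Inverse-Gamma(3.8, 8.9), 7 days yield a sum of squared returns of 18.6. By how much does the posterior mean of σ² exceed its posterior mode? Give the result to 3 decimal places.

0.696

Posterior: Inverse-Gamma(shape = 3.8+7/2 = 7.3, scale = 8.9+18.6/2 = 18.2).
Mode = β/(α+1) = 18.2/8.3 = 2.193.
Mean = β/(α−1) = 18.2/6.3 = 2.889.
Difference = 2.889 − 2.193 = 0.696.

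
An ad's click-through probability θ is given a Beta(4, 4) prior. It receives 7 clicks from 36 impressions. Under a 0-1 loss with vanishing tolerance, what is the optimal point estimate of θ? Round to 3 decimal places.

Posterior: Beta(4+7, 4+29) = Beta(11, 33).
Mode = (11−1)/(11+33−2) = 10/42 = 0.238.
Mean = 11/(11+33) = 11/44 = 0.250.
This is the posterior mode — the MAP estimate.

0.238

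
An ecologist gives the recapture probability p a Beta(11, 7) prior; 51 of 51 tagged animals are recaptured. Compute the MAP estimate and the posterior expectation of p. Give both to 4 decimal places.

Posterior: Beta(11+51, 7+0) = Beta(62, 7).
Mode = (62−1)/(62+7−2) = 61/67 = 0.9104.
Mean = 62/(62+7) = 62/69 = 0.8986.

MAP = 0.9104; posterior mean = 0.8986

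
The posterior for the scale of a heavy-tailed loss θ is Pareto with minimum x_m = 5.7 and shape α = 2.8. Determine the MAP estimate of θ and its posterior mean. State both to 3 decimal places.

MAP estimate = 5.700, posterior mean = 8.867

The Pareto density is strictly decreasing on [x_m, ∞), so the mode is x_m = 5.700.
Mean = α·x_m/(α−1) = 2.8·5.7/1.8 = 8.867.
Mean > mode: the posterior has a right tail.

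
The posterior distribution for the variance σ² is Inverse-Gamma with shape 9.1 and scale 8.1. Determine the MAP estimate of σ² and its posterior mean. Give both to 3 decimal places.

Mode = β/(α+1) = 8.1/10.1 = 0.802.
Mean = β/(α−1) = 8.1/8.1 = 1.000.
The posterior is right-skewed, so the mean exceeds the mode.

MAP = 0.802, posterior mean = 1.000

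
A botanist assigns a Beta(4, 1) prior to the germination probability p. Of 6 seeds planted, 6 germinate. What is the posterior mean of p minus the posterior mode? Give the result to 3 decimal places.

Posterior: Beta(4+6, 1+0) = Beta(10, 1).
Since β = 1 ≤ 1 and α > 1, the Beta density is monotone increasing on [0,1]; the mode is at 1.
Mean = 10/(10+1) = 0.909.
Difference = 0.909 − 1.000 = -0.091.

-0.091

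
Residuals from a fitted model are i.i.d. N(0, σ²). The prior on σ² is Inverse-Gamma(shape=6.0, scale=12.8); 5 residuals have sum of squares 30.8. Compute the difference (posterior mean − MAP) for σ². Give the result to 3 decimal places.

Posterior: Inverse-Gamma(shape = 6.0+5/2 = 8.5, scale = 12.8+30.8/2 = 28.2).
Mode = β/(α+1) = 28.2/9.5 = 2.968.
Mean = β/(α−1) = 28.2/7.5 = 3.760.
Difference = 3.760 − 2.968 = 0.792.
The mean is pulled above the mode by the posterior's right skew.

0.792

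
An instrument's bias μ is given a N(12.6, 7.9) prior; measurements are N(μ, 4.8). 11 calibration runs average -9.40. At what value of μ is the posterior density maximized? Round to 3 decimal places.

Posterior for μ is Normal. Precision-weighted mean: (1/7.9·12.6 + 11/4.8·-9.40) / (1/7.9 + 11/4.8) = -8.248.
A Normal posterior is symmetric, so mode = mean.
This is the posterior mode — the MAP estimate.

-8.248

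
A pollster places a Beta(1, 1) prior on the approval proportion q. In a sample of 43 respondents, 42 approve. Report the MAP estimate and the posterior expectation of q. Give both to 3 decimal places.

Posterior: Beta(1+42, 1+1) = Beta(43, 2).
Mode = (43−1)/(43+2−2) = 42/43 = 0.977.
With a flat prior the MAP equals the MLE, 42/43.
Mean = 43/(43+2) = 43/45 = 0.956.
The posterior is left-skewed, so the mode exceeds the mean.

MAP = 0.977, posterior mean = 0.956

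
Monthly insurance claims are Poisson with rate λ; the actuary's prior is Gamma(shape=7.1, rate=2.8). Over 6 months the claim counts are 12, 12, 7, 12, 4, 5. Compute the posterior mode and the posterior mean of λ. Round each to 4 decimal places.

λ_MAP = 6.6023, E[λ|data] = 6.7159

Σ counts = 52. Posterior: Gamma(shape = 7.1+52 = 59.1, rate = 2.8+6 = 8.8).
Mode = (α−1)/β = 58.1/8.8 = 6.6023.
Mean = α/β = 59.1/8.8 = 6.7159.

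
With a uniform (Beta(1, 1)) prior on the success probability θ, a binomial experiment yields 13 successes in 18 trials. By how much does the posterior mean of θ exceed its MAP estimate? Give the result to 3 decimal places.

-0.022

Posterior: Beta(1+13, 1+5) = Beta(14, 6).
Mode = (14−1)/(14+6−2) = 13/18 = 0.722.
With a flat prior the MAP equals the MLE, 13/18.
Mean = 14/(14+6) = 14/20 = 0.700.
Difference = 0.700 − 0.722 = -0.022.
Mode > mean: the posterior has a left tail.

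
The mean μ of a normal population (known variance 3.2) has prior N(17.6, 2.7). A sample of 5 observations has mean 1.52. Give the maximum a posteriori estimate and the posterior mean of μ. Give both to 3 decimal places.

Posterior for μ is Normal. Precision-weighted mean: (1/2.7·17.6 + 5/3.2·1.52) / (1/2.7 + 5/3.2) = 4.601.
A Normal posterior is symmetric, so mode = mean.

maximum a posteriori estimate = 4.601, posterior mean = 4.601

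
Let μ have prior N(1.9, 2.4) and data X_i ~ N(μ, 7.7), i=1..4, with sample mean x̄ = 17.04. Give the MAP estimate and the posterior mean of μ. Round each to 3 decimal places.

μ_MAP = 10.301, E[μ|data] = 10.301

Posterior for μ is Normal. Precision-weighted mean: (1/2.4·1.9 + 4/7.7·17.04) / (1/2.4 + 4/7.7) = 10.301.
A Normal posterior is symmetric, so mode = mean.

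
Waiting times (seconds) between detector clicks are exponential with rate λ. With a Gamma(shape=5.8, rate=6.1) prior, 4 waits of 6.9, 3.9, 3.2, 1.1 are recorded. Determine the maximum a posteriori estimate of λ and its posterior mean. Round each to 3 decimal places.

Σ times = 15.1. Posterior: Gamma(shape = 5.8+4 = 9.8, rate = 6.1+15.1 = 21.2).
Mode = (α−1)/β = 8.8/21.2 = 0.415.
Mean = α/β = 9.8/21.2 = 0.462.

λ_MAP = 0.415, E[λ|data] = 0.462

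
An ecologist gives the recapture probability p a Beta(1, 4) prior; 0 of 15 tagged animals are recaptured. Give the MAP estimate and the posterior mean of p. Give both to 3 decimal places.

MAP estimate = 0.000, posterior mean = 0.050

Posterior: Beta(1+0, 4+15) = Beta(1, 19).
Since α = 1 ≤ 1 and β > 1, the Beta density is monotone decreasing on [0,1]; the mode is at 0.
Mean = 1/(1+19) = 0.050.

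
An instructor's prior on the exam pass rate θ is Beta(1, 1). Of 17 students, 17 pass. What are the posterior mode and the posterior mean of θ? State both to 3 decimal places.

Posterior: Beta(1+17, 1+0) = Beta(18, 1).
Since β = 1 ≤ 1 and α > 1, the Beta density is monotone increasing on [0,1]; the mode is at 1.
Mean = 18/(18+1) = 0.947.
Mode > mean: the posterior has a left tail.

MAP = 1.000, posterior mean = 0.947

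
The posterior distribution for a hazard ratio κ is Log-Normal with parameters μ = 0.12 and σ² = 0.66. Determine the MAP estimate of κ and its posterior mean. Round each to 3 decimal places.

MAP = 0.583, posterior mean = 1.568

Mode = exp(μ − σ²) = exp(-0.54) = 0.583.
Mean = exp(μ + σ²/2) = exp(0.450) = 1.568.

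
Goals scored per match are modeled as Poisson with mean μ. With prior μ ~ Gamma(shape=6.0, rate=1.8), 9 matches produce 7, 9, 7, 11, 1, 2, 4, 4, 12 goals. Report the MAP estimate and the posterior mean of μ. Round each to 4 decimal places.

Σ counts = 57. Posterior: Gamma(shape = 6.0+57 = 63.0, rate = 1.8+9 = 10.8).
Mode = (α−1)/β = 62.0/10.8 = 5.7407.
Mean = α/β = 63.0/10.8 = 5.8333.
Mean > mode: the posterior has a right tail.

MAP = 5.7407; posterior mean = 5.8333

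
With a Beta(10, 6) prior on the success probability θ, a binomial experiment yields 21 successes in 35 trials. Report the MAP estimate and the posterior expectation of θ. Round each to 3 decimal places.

MAP = 0.612, posterior mean = 0.608

Posterior: Beta(10+21, 6+14) = Beta(31, 20).
Mode = (31−1)/(31+20−2) = 30/49 = 0.612.
Mean = 31/(31+20) = 31/51 = 0.608.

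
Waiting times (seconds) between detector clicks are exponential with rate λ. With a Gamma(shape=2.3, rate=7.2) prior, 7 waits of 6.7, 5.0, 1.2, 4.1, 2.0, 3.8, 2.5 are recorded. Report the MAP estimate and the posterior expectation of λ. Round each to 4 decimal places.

MAP = 0.2554, posterior mean = 0.2862

Σ times = 25.3. Posterior: Gamma(shape = 2.3+7 = 9.3, rate = 7.2+25.3 = 32.5).
Mode = (α−1)/β = 8.3/32.5 = 0.2554.
Mean = α/β = 9.3/32.5 = 0.2862.
Mean > mode: the posterior has a right tail.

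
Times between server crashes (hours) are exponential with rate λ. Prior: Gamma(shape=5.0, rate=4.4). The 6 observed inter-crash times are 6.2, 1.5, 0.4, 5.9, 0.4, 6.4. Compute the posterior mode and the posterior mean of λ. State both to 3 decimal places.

MAP: 0.397. Posterior mean: 0.437.

Σ times = 20.8. Posterior: Gamma(shape = 5.0+6 = 11.0, rate = 4.4+20.8 = 25.2).
Mode = (α−1)/β = 10.0/25.2 = 0.397.
Mean = α/β = 11.0/25.2 = 0.437.
The mean is pulled above the mode by the posterior's right skew.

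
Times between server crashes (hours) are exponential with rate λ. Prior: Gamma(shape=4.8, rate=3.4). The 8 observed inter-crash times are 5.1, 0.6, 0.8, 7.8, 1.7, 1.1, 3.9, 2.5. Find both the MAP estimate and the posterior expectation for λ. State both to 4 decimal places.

Σ times = 23.5. Posterior: Gamma(shape = 4.8+8 = 12.8, rate = 3.4+23.5 = 26.9).
Mode = (α−1)/β = 11.8/26.9 = 0.4387.
Mean = α/β = 12.8/26.9 = 0.4758.
Mean > mode: the posterior has a right tail.

MAP estimate = 0.4387, posterior expectation = 0.4758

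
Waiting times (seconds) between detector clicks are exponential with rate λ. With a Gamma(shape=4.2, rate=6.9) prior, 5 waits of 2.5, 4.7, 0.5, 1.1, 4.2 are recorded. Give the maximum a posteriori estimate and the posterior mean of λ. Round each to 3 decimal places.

Σ times = 13.0. Posterior: Gamma(shape = 4.2+5 = 9.2, rate = 6.9+13.0 = 19.9).
Mode = (α−1)/β = 8.2/19.9 = 0.412.
Mean = α/β = 9.2/19.9 = 0.462.
The posterior is right-skewed, so the mean exceeds the mode.

MAP = 0.412; posterior mean = 0.462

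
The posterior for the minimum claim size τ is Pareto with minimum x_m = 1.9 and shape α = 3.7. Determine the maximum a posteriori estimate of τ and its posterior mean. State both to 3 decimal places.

MAP = 1.900, posterior mean = 2.604

The Pareto density is strictly decreasing on [x_m, ∞), so the mode is x_m = 1.900.
Mean = α·x_m/(α−1) = 3.7·1.9/2.7 = 2.604.
The posterior is right-skewed, so the mean exceeds the mode.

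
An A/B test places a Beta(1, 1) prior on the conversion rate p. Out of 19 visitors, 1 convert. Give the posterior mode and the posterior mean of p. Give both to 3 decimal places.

Posterior: Beta(1+1, 1+18) = Beta(2, 19).
Mode = (2−1)/(2+19−2) = 1/19 = 0.053.
Mean = 2/(2+19) = 2/21 = 0.095.

MAP: 0.053. Posterior mean: 0.095.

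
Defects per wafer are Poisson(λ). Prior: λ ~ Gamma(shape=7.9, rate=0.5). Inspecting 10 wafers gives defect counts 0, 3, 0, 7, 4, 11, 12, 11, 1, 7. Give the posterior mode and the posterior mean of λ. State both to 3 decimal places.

posterior mode = 5.990, posterior mean = 6.086

Σ counts = 56. Posterior: Gamma(shape = 7.9+56 = 63.9, rate = 0.5+10 = 10.5).
Mode = (α−1)/β = 62.9/10.5 = 5.990.
Mean = α/β = 63.9/10.5 = 6.086.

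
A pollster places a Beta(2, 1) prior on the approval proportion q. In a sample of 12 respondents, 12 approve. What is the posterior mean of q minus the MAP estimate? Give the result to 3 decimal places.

Posterior: Beta(2+12, 1+0) = Beta(14, 1).
Since β = 1 ≤ 1 and α > 1, the Beta density is monotone increasing on [0,1]; the mode is at 1.
Mean = 14/(14+1) = 0.933.
Difference = 0.933 − 1.000 = -0.067.
The posterior is left-skewed, so the mode exceeds the mean.

-0.067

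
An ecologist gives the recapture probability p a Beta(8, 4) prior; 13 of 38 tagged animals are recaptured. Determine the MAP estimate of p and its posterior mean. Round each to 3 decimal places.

Posterior: Beta(8+13, 4+25) = Beta(21, 29).
Mode = (21−1)/(21+29−2) = 20/48 = 0.417.
Mean = 21/(21+29) = 21/50 = 0.420.
The mean is pulled above the mode by the posterior's right skew.

MAP: 0.417. Posterior mean: 0.420.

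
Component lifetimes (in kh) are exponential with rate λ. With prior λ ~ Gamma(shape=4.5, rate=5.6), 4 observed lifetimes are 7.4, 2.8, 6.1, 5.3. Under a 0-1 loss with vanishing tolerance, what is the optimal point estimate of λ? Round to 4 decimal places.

0.2757

Σ times = 21.6. Posterior: Gamma(shape = 4.5+4 = 8.5, rate = 5.6+21.6 = 27.2).
Mode = (α−1)/β = 7.5/27.2 = 0.2757.
Mean = α/β = 8.5/27.2 = 0.3125.
This is the posterior mode — the MAP estimate.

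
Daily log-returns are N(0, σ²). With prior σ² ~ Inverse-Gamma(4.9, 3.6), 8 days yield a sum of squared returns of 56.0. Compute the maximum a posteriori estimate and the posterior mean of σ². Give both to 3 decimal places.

Posterior: Inverse-Gamma(shape = 4.9+8/2 = 8.9, scale = 3.6+56.0/2 = 31.6).
Mode = β/(α+1) = 31.6/9.9 = 3.192.
Mean = β/(α−1) = 31.6/7.9 = 4.000.

MAP = 3.192; posterior mean = 4.000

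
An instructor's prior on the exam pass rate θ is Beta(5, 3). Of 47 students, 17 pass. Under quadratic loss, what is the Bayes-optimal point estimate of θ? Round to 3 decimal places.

0.400

Posterior: Beta(5+17, 3+30) = Beta(22, 33).
Mode = (22−1)/(22+33−2) = 21/53 = 0.396.
Mean = 22/(22+33) = 22/55 = 0.400.
Quadratic loss ⇒ the optimal estimator is the posterior mean.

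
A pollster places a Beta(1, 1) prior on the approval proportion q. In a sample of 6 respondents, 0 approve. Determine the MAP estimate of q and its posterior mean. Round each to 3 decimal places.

Posterior: Beta(1+0, 1+6) = Beta(1, 7).
Since α = 1 ≤ 1 and β > 1, the Beta density is monotone decreasing on [0,1]; the mode is at 0.
Mean = 1/(1+7) = 0.125.
Right-skewed posterior ⇒ mode < mean.

MAP = 0.000, posterior mean = 0.125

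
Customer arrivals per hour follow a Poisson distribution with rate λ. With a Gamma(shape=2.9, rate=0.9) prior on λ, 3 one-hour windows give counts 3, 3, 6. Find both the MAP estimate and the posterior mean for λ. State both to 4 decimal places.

Σ counts = 12. Posterior: Gamma(shape = 2.9+12 = 14.9, rate = 0.9+3 = 3.9).
Mode = (α−1)/β = 13.9/3.9 = 3.5641.
Mean = α/β = 14.9/3.9 = 3.8205.
Mean > mode: the posterior has a right tail.

λ_MAP = 3.5641, E[λ|data] = 3.8205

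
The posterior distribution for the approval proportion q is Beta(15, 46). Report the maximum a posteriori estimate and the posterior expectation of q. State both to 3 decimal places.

MAP = 0.237, posterior mean = 0.246

Mode = (15−1)/(15+46−2) = 14/59 = 0.237.
Mean = 15/(15+46) = 15/61 = 0.246.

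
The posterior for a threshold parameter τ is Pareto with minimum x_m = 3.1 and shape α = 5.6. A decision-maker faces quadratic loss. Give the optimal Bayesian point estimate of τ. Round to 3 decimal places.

3.774

The Pareto density is strictly decreasing on [x_m, ∞), so the mode is x_m = 3.100.
Mean = α·x_m/(α−1) = 5.6·3.1/4.6 = 3.774.
Quadratic loss ⇒ the optimal estimator is the posterior mean.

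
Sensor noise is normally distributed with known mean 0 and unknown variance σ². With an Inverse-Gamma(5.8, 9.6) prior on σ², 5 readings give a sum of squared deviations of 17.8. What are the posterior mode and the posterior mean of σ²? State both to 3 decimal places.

Posterior: Inverse-Gamma(shape = 5.8+5/2 = 8.3, scale = 9.6+17.8/2 = 18.5).
Mode = β/(α+1) = 18.5/9.3 = 1.989.
Mean = β/(α−1) = 18.5/7.3 = 2.534.
Right-skewed posterior ⇒ mode < mean.

MAP = 1.989, posterior mean = 2.534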